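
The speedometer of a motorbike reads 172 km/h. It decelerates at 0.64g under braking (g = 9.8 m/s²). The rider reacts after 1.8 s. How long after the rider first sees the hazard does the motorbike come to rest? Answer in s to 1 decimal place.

172 km/h ÷ 3.6 = 47.7778 m/s.
a = 0.64 × 9.8 = 6.272 m/s².
Braking time = v/a = 47.7778 / 6.272 = 7.618 s.
Total = 1.8 + 7.618 = 9.418 s.

Total time ≈ 9.4 s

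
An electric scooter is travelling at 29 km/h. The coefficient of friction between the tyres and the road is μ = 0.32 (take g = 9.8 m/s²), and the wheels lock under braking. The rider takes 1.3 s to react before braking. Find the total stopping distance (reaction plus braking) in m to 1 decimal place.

Total stopping distance ≈ 20.8 m

29 km/h ÷ 3.6 = 8.0556 m/s.
a = μg = 0.32 × 9.8 = 3.136 m/s².
Reaction distance = v·t_r = 8.0556 × 1.3 = 10.472 m.
Braking distance = v²/(2a) = 8.0556² / (2 × 3.136) = 64.893 / 6.272 = 10.346 m.
Total = 10.472 + 10.346 = 20.818 m.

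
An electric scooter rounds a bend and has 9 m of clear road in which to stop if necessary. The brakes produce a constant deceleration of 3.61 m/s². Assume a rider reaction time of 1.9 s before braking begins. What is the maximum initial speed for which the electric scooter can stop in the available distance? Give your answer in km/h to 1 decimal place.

Maximum speed ≈ 13.4 km/h

Stopping distance: v·t_r + v²/(2a) = 9 with t_r = 1.9 s and a = 3.610 m/s².
So v² + 13.718 v − 64.98 = 0.
Positive root: v = −a·t_r + √((a·t_r)² + 2a·d) = −6.859 + √(47.046 + 64.98) = 3.7252 m/s.
3.7252 m/s × 3.6 = 13.411 km/h.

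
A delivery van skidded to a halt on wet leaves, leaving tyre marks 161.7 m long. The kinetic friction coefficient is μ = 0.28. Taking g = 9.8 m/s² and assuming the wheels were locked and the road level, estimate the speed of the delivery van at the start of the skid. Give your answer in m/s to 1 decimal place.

Initial speed ≈ 29.8 m/s

Deceleration a = μg = 0.28 × 9.8 = 2.744 m/s².
v = √(2a·d) = √(2 × 2.744 × 161.7) = √887.410 = 29.7894 m/s.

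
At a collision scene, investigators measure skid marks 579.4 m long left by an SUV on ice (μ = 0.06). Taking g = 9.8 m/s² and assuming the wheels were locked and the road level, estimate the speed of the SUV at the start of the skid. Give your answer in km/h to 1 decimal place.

Deceleration a = μg = 0.06 × 9.8 = 0.588 m/s².
v = √(2a·d) = √(2 × 0.588 × 579.4) = √681.374 = 26.1031 m/s.
= 26.1031 × 3.6 = 93.971 km/h.

Initial speed ≈ 94.0 km/h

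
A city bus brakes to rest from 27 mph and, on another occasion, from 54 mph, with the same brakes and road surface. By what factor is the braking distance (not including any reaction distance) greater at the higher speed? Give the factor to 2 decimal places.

Factor ≈ 4.00

Braking distance d = v²/(2a), so with a fixed, d ∝ v².
Factor = (54/27)² = 2.0000² = 4.0000.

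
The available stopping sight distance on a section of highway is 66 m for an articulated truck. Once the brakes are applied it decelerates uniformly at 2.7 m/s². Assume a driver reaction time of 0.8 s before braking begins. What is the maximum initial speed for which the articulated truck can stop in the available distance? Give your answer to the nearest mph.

Stopping distance: v·t_r + v²/(2a) = 66 with t_r = 0.8 s and a = 2.700 m/s².
So v² + 4.320 v − 356.40 = 0.
Positive root: v = −a·t_r + √((a·t_r)² + 2a·d) = −2.160 + √(4.666 + 356.40) = 16.8417 m/s.
16.8417 m/s ÷ 0.44704 = 37.674 mph.

Maximum speed ≈ 38 mph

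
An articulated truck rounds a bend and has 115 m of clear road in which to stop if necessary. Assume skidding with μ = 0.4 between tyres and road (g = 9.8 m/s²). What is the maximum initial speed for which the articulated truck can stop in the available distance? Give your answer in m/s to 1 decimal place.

a = μg = 0.4 × 9.8 = 3.920 m/s².
v²/(2a) = d ⇒ v = √(2 × 3.920 × 115) = √901.60 = 30.0267 m/s.

Maximum speed ≈ 30.0 m/s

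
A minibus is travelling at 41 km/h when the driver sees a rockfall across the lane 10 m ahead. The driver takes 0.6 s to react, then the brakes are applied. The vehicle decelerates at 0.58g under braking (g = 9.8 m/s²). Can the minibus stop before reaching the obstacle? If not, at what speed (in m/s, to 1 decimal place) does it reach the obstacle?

No — it strikes the obstacle at 9.7 m/s

41 km/h ÷ 3.6 = 11.3889 m/s.
a = 0.58 × 9.8 = 5.684 m/s².
Reaction distance = 11.3889 × 0.6 = 6.833 m.
Braking distance needed to stop: v²/(2a) = 129.707 / 11.368 = 11.410 m, so total needed = 6.833 + 11.410 = 18.243 m > 10 m — it cannot stop.
Distance remaining when braking begins: 10 − 6.833 = 3.167 m.
v² = v₀² − 2a·d = 129.707 − 2 × 5.684 × 3.167 = 93.705 m²/s².
v = √93.705 = 9.680 m/s.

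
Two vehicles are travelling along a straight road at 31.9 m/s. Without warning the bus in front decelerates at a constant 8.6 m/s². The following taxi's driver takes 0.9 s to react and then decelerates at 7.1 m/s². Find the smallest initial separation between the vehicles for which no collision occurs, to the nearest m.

Minimum gap ≈ 41 m

Leader travels v²/(2a_L) = 1017.610 / 17.200 = 59.163 m before stopping.
Follower covers v·t_r = 31.9000 × 0.9 = 28.710 m while reacting, then v²/(2a_F) = 1017.610 / 14.200 = 71.663 m while braking, for a total of 28.710 + 71.663 = 100.373 m.
Since a_F ≤ a_L and the follower starts braking later, the follower is never slower than the leader, so the closest approach is when both have stopped.
Minimum gap = 100.373 − 59.163 = 41.210 m.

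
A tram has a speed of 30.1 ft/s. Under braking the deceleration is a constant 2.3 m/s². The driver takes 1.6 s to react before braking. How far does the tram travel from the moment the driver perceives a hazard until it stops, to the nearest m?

30.1 ft/s × 0.3048 = 9.1745 m/s.
Reaction distance = v·t_r = 9.1745 × 1.6 = 14.679 m.
Braking distance = v²/(2a) = 9.1745² / (2 × 2.300) = 84.171 / 4.600 = 18.298 m.
Total = 14.679 + 18.298 = 32.977 m.

Total stopping distance ≈ 33 m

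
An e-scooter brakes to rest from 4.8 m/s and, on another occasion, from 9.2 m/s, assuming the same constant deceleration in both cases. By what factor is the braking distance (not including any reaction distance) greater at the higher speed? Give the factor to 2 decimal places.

Factor ≈ 3.67

Braking distance d = v²/(2a), so with a fixed, d ∝ v².
Factor = (9.2/4.8)² = 1.9167² = 3.6737.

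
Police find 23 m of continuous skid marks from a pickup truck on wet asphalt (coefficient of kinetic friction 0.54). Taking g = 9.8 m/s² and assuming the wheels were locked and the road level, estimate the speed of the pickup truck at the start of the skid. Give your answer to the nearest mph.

Initial speed ≈ 35 mph

Deceleration a = μg = 0.54 × 9.8 = 5.292 m/s².
v = √(2a·d) = √(2 × 5.292 × 23) = √243.432 = 15.6023 m/s.
= 15.6023 ÷ 0.44704 = 34.901 mph.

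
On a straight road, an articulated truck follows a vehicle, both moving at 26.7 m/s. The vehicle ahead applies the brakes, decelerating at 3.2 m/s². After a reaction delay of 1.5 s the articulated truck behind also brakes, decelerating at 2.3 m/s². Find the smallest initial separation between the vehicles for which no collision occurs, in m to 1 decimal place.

Leader travels v²/(2a_L) = 712.890 / 6.400 = 111.389 m before stopping.
Follower covers v·t_r = 26.7000 × 1.5 = 40.050 m while reacting, then v²/(2a_F) = 712.890 / 4.600 = 154.976 m while braking, for a total of 40.050 + 154.976 = 195.026 m.
Since a_F ≤ a_L and the follower starts braking later, the follower is never slower than the leader, so the closest approach is when both have stopped.
Minimum gap = 195.026 − 111.389 = 83.637 m.

Minimum gap ≈ 83.6 m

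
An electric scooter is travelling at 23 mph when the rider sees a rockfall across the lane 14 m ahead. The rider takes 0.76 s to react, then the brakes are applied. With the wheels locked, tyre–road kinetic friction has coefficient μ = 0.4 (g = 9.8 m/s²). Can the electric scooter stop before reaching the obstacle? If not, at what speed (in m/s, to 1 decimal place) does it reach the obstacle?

23 mph × 0.44704 = 10.2819 m/s.
a = μg = 0.4 × 9.8 = 3.920 m/s².
Reaction distance = 10.2819 × 0.76 = 7.814 m.
Braking distance needed to stop: v²/(2a) = 105.717 / 7.840 = 13.484 m, so total needed = 7.814 + 13.484 = 21.298 m > 14 m — it cannot stop.
Distance remaining when braking begins: 14 − 7.814 = 6.186 m.
v² = v₀² − 2a·d = 105.717 − 2 × 3.920 × 6.186 = 57.219 m²/s².
v = √57.219 = 7.564 m/s.

No — it strikes the obstacle at 7.6 m/s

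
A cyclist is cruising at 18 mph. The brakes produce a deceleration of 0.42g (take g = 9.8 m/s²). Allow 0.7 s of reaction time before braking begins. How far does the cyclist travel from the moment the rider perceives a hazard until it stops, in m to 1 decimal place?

Total stopping distance ≈ 13.5 m

18 mph × 0.44704 = 8.0467 m/s.
a = 0.42 × 9.8 = 4.116 m/s².
Reaction distance = v·t_r = 8.0467 × 0.7 = 5.633 m.
Braking distance = v²/(2a) = 8.0467² / (2 × 4.116) = 64.749 / 8.232 = 7.866 m.
Total = 5.633 + 7.866 = 13.499 m.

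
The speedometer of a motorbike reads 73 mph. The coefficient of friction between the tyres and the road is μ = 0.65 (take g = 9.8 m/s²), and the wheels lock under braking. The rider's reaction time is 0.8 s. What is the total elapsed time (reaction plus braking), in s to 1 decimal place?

Total time ≈ 5.9 s

73 mph × 0.44704 = 32.6339 m/s.
a = μg = 0.65 × 9.8 = 6.370 m/s².
Braking time = v/a = 32.6339 / 6.370 = 5.123 s.
Total = 0.8 + 5.123 = 5.923 s.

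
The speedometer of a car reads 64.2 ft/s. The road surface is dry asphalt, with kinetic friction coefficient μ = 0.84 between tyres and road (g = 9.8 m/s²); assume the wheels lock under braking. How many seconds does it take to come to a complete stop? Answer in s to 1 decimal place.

Braking time ≈ 2.4 s

64.2 ft/s × 0.3048 = 19.5682 m/s.
a = μg = 0.84 × 9.8 = 8.232 m/s².
Braking time = v/a = 19.5682 / 8.232 = 2.377 s.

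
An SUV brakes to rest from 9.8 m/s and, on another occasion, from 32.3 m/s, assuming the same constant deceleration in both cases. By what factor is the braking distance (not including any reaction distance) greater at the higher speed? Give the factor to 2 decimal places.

Braking distance d = v²/(2a), so with a fixed, d ∝ v².
Factor = (32.3/9.8)² = 3.2959² = 10.8630.

Factor ≈ 10.86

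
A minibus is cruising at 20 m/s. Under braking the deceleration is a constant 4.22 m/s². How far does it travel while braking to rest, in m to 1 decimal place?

Braking distance ≈ 47.4 m

Braking distance = v²/(2a) = 20.0000² / (2 × 4.220) = 400.000 / 8.440 = 47.393 m.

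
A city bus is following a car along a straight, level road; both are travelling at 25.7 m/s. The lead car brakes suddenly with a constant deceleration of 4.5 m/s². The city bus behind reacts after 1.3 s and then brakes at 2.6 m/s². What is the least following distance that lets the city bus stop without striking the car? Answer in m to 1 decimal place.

Minimum gap ≈ 87.0 m

Leader travels v²/(2a_L) = 660.490 / 9.000 = 73.388 m before stopping.
Follower covers v·t_r = 25.7000 × 1.3 = 33.410 m while reacting, then v²/(2a_F) = 660.490 / 5.200 = 127.017 m while braking, for a total of 33.410 + 127.017 = 160.427 m.
Since a_F ≤ a_L and the follower starts braking later, the follower is never slower than the leader, so the closest approach is when both have stopped.
Minimum gap = 160.427 − 73.388 = 87.039 m.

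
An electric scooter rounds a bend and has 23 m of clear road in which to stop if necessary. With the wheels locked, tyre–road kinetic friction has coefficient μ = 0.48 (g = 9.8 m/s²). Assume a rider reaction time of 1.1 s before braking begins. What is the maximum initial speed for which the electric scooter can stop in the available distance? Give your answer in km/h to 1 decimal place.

a = μg = 0.48 × 9.8 = 4.704 m/s².
Stopping distance: v·t_r + v²/(2a) = 23 with t_r = 1.1 s and a = 4.704 m/s².
So v² + 10.349 v − 216.38 = 0.
Positive root: v = −a·t_r + √((a·t_r)² + 2a·d) = −5.174 + √(26.770 + 216.38) = 10.4193 m/s.
10.4193 m/s × 3.6 = 37.509 km/h.

Maximum speed ≈ 37.5 km/h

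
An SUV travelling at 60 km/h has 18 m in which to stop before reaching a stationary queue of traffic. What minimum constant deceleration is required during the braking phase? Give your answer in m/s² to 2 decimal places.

60 km/h ÷ 3.6 = 16.6667 m/s.
v² = 2a·d ⇒ a = v²/(2d) = 16.6667² / (2 × 18.000) = 277.779 / 36.000 = 7.7161 m/s².

Required deceleration ≈ 7.72 m/s²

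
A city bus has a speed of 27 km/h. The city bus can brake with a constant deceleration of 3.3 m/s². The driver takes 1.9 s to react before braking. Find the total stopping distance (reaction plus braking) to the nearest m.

Total stopping distance ≈ 23 m

27 km/h ÷ 3.6 = 7.5000 m/s.
Reaction distance = v·t_r = 7.5000 × 1.9 = 14.250 m.
Braking distance = v²/(2a) = 7.5000² / (2 × 3.300) = 56.250 / 6.600 = 8.523 m.
Total = 14.250 + 8.523 = 22.773 m.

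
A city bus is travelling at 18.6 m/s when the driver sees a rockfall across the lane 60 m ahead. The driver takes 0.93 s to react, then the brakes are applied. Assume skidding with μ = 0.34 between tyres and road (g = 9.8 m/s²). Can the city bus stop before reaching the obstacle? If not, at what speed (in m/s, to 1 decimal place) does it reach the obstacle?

a = μg = 0.34 × 9.8 = 3.332 m/s².
Reaction distance = 18.6000 × 0.93 = 17.298 m.
Braking distance needed to stop: v²/(2a) = 345.960 / 6.664 = 51.915 m, so total needed = 17.298 + 51.915 = 69.213 m > 60 m — it cannot stop.
Distance remaining when braking begins: 60 − 17.298 = 42.702 m.
v² = v₀² − 2a·d = 345.960 − 2 × 3.332 × 42.702 = 61.394 m²/s².
v = √61.394 = 7.835 m/s.

No — it strikes the obstacle at 7.8 m/s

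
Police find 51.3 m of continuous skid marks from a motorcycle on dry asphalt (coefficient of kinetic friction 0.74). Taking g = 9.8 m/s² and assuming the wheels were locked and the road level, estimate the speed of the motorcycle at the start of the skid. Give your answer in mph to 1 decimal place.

Deceleration a = μg = 0.74 × 9.8 = 7.252 m/s².
v = √(2a·d) = √(2 × 7.252 × 51.3) = √744.055 = 27.2774 m/s.
= 27.2774 ÷ 0.44704 = 61.018 mph.

Initial speed ≈ 61.0 mph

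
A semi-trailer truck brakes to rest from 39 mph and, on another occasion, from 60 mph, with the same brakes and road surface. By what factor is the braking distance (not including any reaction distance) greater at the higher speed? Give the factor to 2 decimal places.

Braking distance d = v²/(2a), so with a fixed, d ∝ v².
Factor = (60/39)² = 1.5385² = 2.3670.

Factor ≈ 2.37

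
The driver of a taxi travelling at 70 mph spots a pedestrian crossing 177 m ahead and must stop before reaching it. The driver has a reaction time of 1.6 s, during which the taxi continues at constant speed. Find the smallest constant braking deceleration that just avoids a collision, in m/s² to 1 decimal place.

70 mph × 0.44704 = 31.2928 m/s.
Distance covered during reaction = 31.2928 × 1.6 = 50.068 m.
Distance available for braking: 177 − 50.068 = 126.932 m.
v² = 2a·d ⇒ a = v²/(2d) = 31.2928² / (2 × 126.932) = 979.239 / 253.864 = 3.8573 m/s².

Required deceleration ≈ 3.9 m/s²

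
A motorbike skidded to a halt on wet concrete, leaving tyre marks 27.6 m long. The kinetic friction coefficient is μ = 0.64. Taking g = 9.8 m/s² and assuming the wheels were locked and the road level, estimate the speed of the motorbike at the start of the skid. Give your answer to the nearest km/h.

Initial speed ≈ 67 km/h

Deceleration a = μg = 0.64 × 9.8 = 6.272 m/s².
v = √(2a·d) = √(2 × 6.272 × 27.6) = √346.214 = 18.6068 m/s.
= 18.6068 × 3.6 = 66.984 km/h.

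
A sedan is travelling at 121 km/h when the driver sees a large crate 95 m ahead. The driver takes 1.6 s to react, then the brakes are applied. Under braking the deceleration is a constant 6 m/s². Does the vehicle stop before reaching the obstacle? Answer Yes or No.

No

121 km/h ÷ 3.6 = 33.6111 m/s.
Reaction distance = 33.6111 × 1.6 = 53.778 m.
Braking distance = v²/(2a) = 1129.706 / 12.000 = 94.142 m.
Total stopping distance = 53.778 + 94.142 = 147.920 m, vs 95 m available — it cannot stop in time and overshoots by 147.920 − 95 = 52.920 m.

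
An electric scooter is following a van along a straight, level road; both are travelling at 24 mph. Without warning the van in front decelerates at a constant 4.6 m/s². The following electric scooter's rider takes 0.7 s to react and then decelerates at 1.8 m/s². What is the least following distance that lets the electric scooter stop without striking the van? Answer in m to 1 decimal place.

24 mph × 0.44704 = 10.7290 m/s.
Leader travels v²/(2a_L) = 115.111 / 9.200 = 12.512 m before stopping.
Follower covers v·t_r = 10.7290 × 0.7 = 7.510 m while reacting, then v²/(2a_F) = 115.111 / 3.600 = 31.975 m while braking, for a total of 7.510 + 31.975 = 39.485 m.
Since a_F ≤ a_L and the follower starts braking later, the follower is never slower than the leader, so the closest approach is when both have stopped.
Minimum gap = 39.485 − 12.512 = 26.973 m.

Minimum gap ≈ 27.0 m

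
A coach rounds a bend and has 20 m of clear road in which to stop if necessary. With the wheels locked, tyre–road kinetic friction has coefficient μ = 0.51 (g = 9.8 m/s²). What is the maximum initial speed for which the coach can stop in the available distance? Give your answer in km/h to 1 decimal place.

a = μg = 0.51 × 9.8 = 4.998 m/s².
v²/(2a) = d ⇒ v = √(2 × 4.998 × 20) = √199.92 = 14.1393 m/s.
14.1393 m/s × 3.6 = 50.901 km/h.

Maximum speed ≈ 50.9 km/h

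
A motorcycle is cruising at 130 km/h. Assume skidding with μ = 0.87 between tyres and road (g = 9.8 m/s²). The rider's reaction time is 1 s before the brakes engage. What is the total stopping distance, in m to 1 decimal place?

Total stopping distance ≈ 112.6 m

130 km/h ÷ 3.6 = 36.1111 m/s.
a = μg = 0.87 × 9.8 = 8.526 m/s².
Reaction distance = v·t_r = 36.1111 × 1 = 36.111 m.
Braking distance = v²/(2a) = 36.1111² / (2 × 8.526) = 1304.012 / 17.052 = 76.473 m.
Total = 36.111 + 76.473 = 112.584 m.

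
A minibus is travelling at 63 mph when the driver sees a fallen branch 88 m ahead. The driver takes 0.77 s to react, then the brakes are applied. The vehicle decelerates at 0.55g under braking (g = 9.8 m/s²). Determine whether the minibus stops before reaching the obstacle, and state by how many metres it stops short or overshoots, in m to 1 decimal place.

No — it overshoots by 7.3 m

63 mph × 0.44704 = 28.1635 m/s.
a = 0.55 × 9.8 = 5.390 m/s².
Reaction distance = 28.1635 × 0.77 = 21.686 m.
Braking distance = v²/(2a) = 793.183 / 10.780 = 73.579 m.
Total stopping distance = 21.686 + 73.579 = 95.265 m, vs 88 m available — it cannot stop in time and overshoots by 95.265 − 88 = 7.265 m.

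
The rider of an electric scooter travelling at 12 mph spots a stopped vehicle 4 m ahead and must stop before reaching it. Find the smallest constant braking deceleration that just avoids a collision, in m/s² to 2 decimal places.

12 mph × 0.44704 = 5.3645 m/s.
v² = 2a·d ⇒ a = v²/(2d) = 5.3645² / (2 × 4.000) = 28.778 / 8.000 = 3.5972 m/s².

Required deceleration ≈ 3.60 m/s²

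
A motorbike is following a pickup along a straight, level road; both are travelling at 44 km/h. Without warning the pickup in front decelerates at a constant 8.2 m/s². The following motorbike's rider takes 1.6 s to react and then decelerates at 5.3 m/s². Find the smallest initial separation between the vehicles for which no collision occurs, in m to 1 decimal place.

Minimum gap ≈ 24.5 m

44 km/h ÷ 3.6 = 12.2222 m/s.
Leader travels v²/(2a_L) = 149.382 / 16.400 = 9.109 m before stopping.
Follower covers v·t_r = 12.2222 × 1.6 = 19.556 m while reacting, then v²/(2a_F) = 149.382 / 10.600 = 14.093 m while braking, for a total of 19.556 + 14.093 = 33.649 m.
Since a_F ≤ a_L and the follower starts braking later, the follower is never slower than the leader, so the closest approach is when both have stopped.
Minimum gap = 33.649 − 9.109 = 24.540 m.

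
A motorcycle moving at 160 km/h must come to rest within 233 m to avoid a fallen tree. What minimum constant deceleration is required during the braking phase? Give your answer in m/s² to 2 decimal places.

Required deceleration ≈ 4.24 m/s²

160 km/h ÷ 3.6 = 44.4444 m/s.
v² = 2a·d ⇒ a = v²/(2d) = 44.4444² / (2 × 233.000) = 1975.305 / 466.000 = 4.2389 m/s².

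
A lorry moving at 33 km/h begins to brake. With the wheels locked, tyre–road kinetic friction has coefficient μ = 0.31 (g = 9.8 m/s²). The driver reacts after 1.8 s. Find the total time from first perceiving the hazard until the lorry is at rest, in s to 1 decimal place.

33 km/h ÷ 3.6 = 9.1667 m/s.
a = μg = 0.31 × 9.8 = 3.038 m/s².
Braking time = v/a = 9.1667 / 3.038 = 3.017 s.
Total = 1.8 + 3.017 = 4.817 s.

Total time ≈ 4.8 s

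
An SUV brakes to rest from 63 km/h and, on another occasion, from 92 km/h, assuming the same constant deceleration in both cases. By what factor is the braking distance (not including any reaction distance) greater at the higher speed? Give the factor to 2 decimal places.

Factor ≈ 2.13

Braking distance d = v²/(2a), so with a fixed, d ∝ v².
Factor = (92/63)² = 1.4603² = 2.1325.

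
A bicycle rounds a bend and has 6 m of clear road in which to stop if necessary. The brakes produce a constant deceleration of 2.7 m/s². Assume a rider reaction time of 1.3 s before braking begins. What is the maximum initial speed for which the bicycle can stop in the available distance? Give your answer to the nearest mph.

Maximum speed ≈ 7 mph

Stopping distance: v·t_r + v²/(2a) = 6 with t_r = 1.3 s and a = 2.700 m/s².
So v² + 7.020 v − 32.40 = 0.
Positive root: v = −a·t_r + √((a·t_r)² + 2a·d) = −3.510 + √(12.320 + 32.40) = 3.1773 m/s.
3.1773 m/s ÷ 0.44704 = 7.107 mph.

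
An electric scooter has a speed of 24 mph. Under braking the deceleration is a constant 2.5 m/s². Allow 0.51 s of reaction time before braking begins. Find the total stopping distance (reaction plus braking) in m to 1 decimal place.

Total stopping distance ≈ 28.5 m

24 mph × 0.44704 = 10.7290 m/s.
Reaction distance = v·t_r = 10.7290 × 0.51 = 5.472 m.
Braking distance = v²/(2a) = 10.7290² / (2 × 2.500) = 115.111 / 5.000 = 23.022 m.
Total = 5.472 + 23.022 = 28.494 m.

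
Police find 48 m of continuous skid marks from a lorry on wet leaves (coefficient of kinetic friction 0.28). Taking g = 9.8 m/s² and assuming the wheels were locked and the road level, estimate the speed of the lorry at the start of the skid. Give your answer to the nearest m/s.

Initial speed ≈ 16 m/s

Deceleration a = μg = 0.28 × 9.8 = 2.744 m/s².
v = √(2a·d) = √(2 × 2.744 × 48) = √263.424 = 16.2303 m/s.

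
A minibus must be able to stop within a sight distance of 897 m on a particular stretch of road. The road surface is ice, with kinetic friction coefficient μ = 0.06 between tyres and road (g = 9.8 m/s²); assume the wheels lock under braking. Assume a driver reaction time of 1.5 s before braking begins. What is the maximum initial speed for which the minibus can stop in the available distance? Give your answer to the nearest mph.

a = μg = 0.06 × 9.8 = 0.588 m/s².
Stopping distance: v·t_r + v²/(2a) = 897 with t_r = 1.5 s and a = 0.588 m/s².
So v² + 1.764 v − 1054.87 = 0.
Positive root: v = −a·t_r + √((a·t_r)² + 2a·d) = −0.882 + √(0.778 + 1054.87) = 31.6087 m/s.
31.6087 m/s ÷ 0.44704 = 70.707 mph.

Maximum speed ≈ 71 mph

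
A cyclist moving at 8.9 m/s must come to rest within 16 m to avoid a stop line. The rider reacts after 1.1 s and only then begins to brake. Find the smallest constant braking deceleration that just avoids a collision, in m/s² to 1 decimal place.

Required deceleration ≈ 6.4 m/s²

Distance covered during reaction = 8.9000 × 1.1 = 9.790 m.
Distance available for braking: 16 − 9.790 = 6.210 m.
v² = 2a·d ⇒ a = v²/(2d) = 8.9000² / (2 × 6.210) = 79.210 / 12.420 = 6.3776 m/s².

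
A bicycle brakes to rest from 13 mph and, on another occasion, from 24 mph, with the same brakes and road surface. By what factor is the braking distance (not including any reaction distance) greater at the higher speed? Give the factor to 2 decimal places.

Braking distance d = v²/(2a), so with a fixed, d ∝ v².
Factor = (24/13)² = 1.8462² = 3.4085.

Factor ≈ 3.41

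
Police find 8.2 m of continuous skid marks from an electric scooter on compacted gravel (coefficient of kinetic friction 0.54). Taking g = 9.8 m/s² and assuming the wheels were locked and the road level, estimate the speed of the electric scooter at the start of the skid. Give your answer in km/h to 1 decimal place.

Initial speed ≈ 33.5 km/h

Deceleration a = μg = 0.54 × 9.8 = 5.292 m/s².
v = √(2a·d) = √(2 × 5.292 × 8.2) = √86.789 = 9.3161 m/s.
= 9.3161 × 3.6 = 33.538 km/h.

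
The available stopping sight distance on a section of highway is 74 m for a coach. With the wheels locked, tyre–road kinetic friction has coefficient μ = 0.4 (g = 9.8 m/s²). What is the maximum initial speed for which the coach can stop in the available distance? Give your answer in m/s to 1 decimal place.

a = μg = 0.4 × 9.8 = 3.920 m/s².
v²/(2a) = d ⇒ v = √(2 × 3.920 × 74) = √580.16 = 24.0865 m/s.

Maximum speed ≈ 24.1 m/s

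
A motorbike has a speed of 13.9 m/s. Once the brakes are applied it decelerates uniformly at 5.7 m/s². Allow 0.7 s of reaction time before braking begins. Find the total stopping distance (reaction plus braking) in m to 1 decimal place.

Total stopping distance ≈ 26.7 m

Reaction distance = v·t_r = 13.9000 × 0.7 = 9.730 m.
Braking distance = v²/(2a) = 13.9000² / (2 × 5.700) = 193.210 / 11.400 = 16.948 m.
Total = 9.730 + 16.948 = 26.678 m.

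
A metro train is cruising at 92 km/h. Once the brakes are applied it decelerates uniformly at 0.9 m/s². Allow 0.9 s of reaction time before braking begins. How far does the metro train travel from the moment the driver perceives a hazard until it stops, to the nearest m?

92 km/h ÷ 3.6 = 25.5556 m/s.
Reaction distance = v·t_r = 25.5556 × 0.9 = 23.000 m.
Braking distance = v²/(2a) = 25.5556² / (2 × 0.900) = 653.089 / 1.800 = 362.827 m.
Total = 23.000 + 362.827 = 385.827 m.

Total stopping distance ≈ 386 m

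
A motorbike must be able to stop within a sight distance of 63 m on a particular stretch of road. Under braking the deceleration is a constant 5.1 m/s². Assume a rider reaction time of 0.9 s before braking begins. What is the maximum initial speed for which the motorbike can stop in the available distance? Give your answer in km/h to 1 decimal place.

Maximum speed ≈ 76.2 km/h

Stopping distance: v·t_r + v²/(2a) = 63 with t_r = 0.9 s and a = 5.100 m/s².
So v² + 9.180 v − 642.60 = 0.
Positive root: v = −a·t_r + √((a·t_r)² + 2a·d) = −4.590 + √(21.068 + 642.60) = 21.1718 m/s.
21.1718 m/s × 3.6 = 76.218 km/h.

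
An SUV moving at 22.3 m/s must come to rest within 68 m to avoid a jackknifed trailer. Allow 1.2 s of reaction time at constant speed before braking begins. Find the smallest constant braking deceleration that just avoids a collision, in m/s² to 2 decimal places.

Required deceleration ≈ 6.03 m/s²

Distance covered during reaction = 22.3000 × 1.2 = 26.760 m.
Distance available for braking: 68 − 26.760 = 41.240 m.
v² = 2a·d ⇒ a = v²/(2d) = 22.3000² / (2 × 41.240) = 497.290 / 82.480 = 6.0292 m/s².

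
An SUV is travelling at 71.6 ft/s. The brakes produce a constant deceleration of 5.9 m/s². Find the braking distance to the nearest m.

Braking distance ≈ 40 m

71.6 ft/s × 0.3048 = 21.8237 m/s.
Braking distance = v²/(2a) = 21.8237² / (2 × 5.900) = 476.274 / 11.800 = 40.362 m.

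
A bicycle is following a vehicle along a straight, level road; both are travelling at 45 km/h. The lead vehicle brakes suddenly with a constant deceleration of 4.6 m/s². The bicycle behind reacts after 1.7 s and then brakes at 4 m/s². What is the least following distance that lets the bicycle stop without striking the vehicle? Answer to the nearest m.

Minimum gap ≈ 24 m

45 km/h ÷ 3.6 = 12.5000 m/s.
Leader travels v²/(2a_L) = 156.250 / 9.200 = 16.984 m before stopping.
Follower covers v·t_r = 12.5000 × 1.7 = 21.250 m while reacting, then v²/(2a_F) = 156.250 / 8.000 = 19.531 m while braking, for a total of 21.250 + 19.531 = 40.781 m.
Since a_F ≤ a_L and the follower starts braking later, the follower is never slower than the leader, so the closest approach is when both have stopped.
Minimum gap = 40.781 − 16.984 = 23.797 m.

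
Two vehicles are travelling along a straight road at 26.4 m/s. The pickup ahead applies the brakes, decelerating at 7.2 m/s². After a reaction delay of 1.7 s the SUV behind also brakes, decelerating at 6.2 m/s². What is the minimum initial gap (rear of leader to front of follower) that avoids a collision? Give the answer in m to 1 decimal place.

Minimum gap ≈ 52.7 m

Leader travels v²/(2a_L) = 696.960 / 14.400 = 48.400 m before stopping.
Follower covers v·t_r = 26.4000 × 1.7 = 44.880 m while reacting, then v²/(2a_F) = 696.960 / 12.400 = 56.206 m while braking, for a total of 44.880 + 56.206 = 101.086 m.
Since a_F ≤ a_L and the follower starts braking later, the follower is never slower than the leader, so the closest approach is when both have stopped.
Minimum gap = 101.086 − 48.400 = 52.686 m.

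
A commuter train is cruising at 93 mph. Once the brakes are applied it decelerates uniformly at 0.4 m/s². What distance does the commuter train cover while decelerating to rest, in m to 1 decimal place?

93 mph × 0.44704 = 41.5747 m/s.
Braking distance = v²/(2a) = 41.5747² / (2 × 0.400) = 1728.456 / 0.800 = 2160.570 m.

Braking distance ≈ 2160.6 m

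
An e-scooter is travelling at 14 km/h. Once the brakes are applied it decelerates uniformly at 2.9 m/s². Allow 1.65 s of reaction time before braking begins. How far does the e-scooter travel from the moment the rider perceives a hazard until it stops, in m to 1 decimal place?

14 km/h ÷ 3.6 = 3.8889 m/s.
Reaction distance = v·t_r = 3.8889 × 1.65 = 6.417 m.
Braking distance = v²/(2a) = 3.8889² / (2 × 2.900) = 15.124 / 5.800 = 2.608 m.
Total = 6.417 + 2.608 = 9.025 m.

Total stopping distance ≈ 9.0 m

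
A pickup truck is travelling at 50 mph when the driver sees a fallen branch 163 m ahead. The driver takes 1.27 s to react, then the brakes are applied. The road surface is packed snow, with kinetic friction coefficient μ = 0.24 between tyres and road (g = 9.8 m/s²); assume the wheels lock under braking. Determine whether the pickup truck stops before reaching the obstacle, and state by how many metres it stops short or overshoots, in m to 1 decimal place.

Yes — it stops 28.4 m short of the obstacle

50 mph × 0.44704 = 22.3520 m/s.
a = μg = 0.24 × 9.8 = 2.352 m/s².
Reaction distance = 22.3520 × 1.27 = 28.387 m.
Braking distance = v²/(2a) = 499.612 / 4.704 = 106.210 m.
Total stopping distance = 28.387 + 106.210 = 134.597 m, vs 163 m available — it stops with 163 − 134.597 = 28.403 m to spare.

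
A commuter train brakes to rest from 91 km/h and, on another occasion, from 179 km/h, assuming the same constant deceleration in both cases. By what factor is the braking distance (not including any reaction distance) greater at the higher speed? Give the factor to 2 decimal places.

Braking distance d = v²/(2a), so with a fixed, d ∝ v².
Factor = (179/91)² = 1.9670² = 3.8691.

Factor ≈ 3.87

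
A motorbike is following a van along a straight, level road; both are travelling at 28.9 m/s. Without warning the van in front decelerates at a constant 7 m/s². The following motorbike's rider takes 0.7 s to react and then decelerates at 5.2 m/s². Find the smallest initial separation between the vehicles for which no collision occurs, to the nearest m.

Minimum gap ≈ 41 m

Leader travels v²/(2a_L) = 835.210 / 14.000 = 59.658 m before stopping.
Follower covers v·t_r = 28.9000 × 0.7 = 20.230 m while reacting, then v²/(2a_F) = 835.210 / 10.400 = 80.309 m while braking, for a total of 20.230 + 80.309 = 100.539 m.
Since a_F ≤ a_L and the follower starts braking later, the follower is never slower than the leader, so the closest approach is when both have stopped.
Minimum gap = 100.539 − 59.658 = 40.881 m.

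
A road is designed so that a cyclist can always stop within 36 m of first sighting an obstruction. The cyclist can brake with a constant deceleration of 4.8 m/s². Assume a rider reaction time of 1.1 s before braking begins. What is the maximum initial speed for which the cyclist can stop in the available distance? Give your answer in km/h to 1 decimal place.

Stopping distance: v·t_r + v²/(2a) = 36 with t_r = 1.1 s and a = 4.800 m/s².
So v² + 10.560 v − 345.60 = 0.
Positive root: v = −a·t_r + √((a·t_r)² + 2a·d) = −5.280 + √(27.878 + 345.60) = 14.0456 m/s.
14.0456 m/s × 3.6 = 50.564 km/h.

Maximum speed ≈ 50.6 km/h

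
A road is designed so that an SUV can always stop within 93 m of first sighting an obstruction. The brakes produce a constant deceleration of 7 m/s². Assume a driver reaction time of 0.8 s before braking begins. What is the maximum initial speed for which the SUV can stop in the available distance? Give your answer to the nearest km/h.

Maximum speed ≈ 111 km/h

Stopping distance: v·t_r + v²/(2a) = 93 with t_r = 0.8 s and a = 7.000 m/s².
So v² + 11.200 v − 1302.00 = 0.
Positive root: v = −a·t_r + √((a·t_r)² + 2a·d) = −5.600 + √(31.360 + 1302.00) = 30.9152 m/s.
30.9152 m/s × 3.6 = 111.295 km/h.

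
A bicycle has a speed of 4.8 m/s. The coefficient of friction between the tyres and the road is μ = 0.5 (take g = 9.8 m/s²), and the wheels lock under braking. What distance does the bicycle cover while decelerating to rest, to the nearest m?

a = μg = 0.5 × 9.8 = 4.900 m/s².
Braking distance = v²/(2a) = 4.8000² / (2 × 4.900) = 23.040 / 9.800 = 2.351 m.

Braking distance ≈ 2 m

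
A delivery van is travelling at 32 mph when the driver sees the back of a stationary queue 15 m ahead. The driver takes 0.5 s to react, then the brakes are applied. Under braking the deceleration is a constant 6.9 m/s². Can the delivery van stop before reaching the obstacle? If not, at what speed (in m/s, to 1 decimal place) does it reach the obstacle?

No — it strikes the obstacle at 9.8 m/s

32 mph × 0.44704 = 14.3053 m/s.
Reaction distance = 14.3053 × 0.5 = 7.153 m.
Braking distance needed to stop: v²/(2a) = 204.642 / 13.800 = 14.829 m, so total needed = 7.153 + 14.829 = 21.982 m > 15 m — it cannot stop.
Distance remaining when braking begins: 15 − 7.153 = 7.847 m.
v² = v₀² − 2a·d = 204.642 − 2 × 6.900 × 7.847 = 96.353 m²/s².
v = √96.353 = 9.816 m/s.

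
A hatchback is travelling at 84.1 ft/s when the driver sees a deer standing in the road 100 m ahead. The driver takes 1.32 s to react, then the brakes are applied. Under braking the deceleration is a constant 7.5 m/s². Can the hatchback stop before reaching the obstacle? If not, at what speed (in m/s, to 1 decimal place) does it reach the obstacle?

84.1 ft/s × 0.3048 = 25.6337 m/s.
Reaction distance = 25.6337 × 1.32 = 33.836 m.
Braking distance = v²/(2a) = 657.087 / 15.000 = 43.806 m.
Total stopping distance = 33.836 + 43.806 = 77.642 m, vs 100 m available — it stops with 100 − 77.642 = 22.358 m to spare.

Yes — it stops about 22.4 m short of the obstacle, so it never reaches it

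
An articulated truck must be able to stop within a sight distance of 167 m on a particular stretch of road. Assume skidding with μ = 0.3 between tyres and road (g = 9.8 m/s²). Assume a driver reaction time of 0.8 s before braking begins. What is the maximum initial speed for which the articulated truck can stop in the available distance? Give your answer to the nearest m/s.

Maximum speed ≈ 29 m/s

a = μg = 0.3 × 9.8 = 2.940 m/s².
Stopping distance: v·t_r + v²/(2a) = 167 with t_r = 0.8 s and a = 2.940 m/s².
So v² + 4.704 v − 981.96 = 0.
Positive root: v = −a·t_r + √((a·t_r)² + 2a·d) = −2.352 + √(5.532 + 981.96) = 29.0724 m/s.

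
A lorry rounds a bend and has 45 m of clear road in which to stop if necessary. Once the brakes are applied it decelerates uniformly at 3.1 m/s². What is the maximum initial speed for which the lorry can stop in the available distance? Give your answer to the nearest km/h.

Maximum speed ≈ 60 km/h

v²/(2a) = d ⇒ v = √(2 × 3.100 × 45) = √279.00 = 16.7033 m/s.
16.7033 m/s × 3.6 = 60.132 km/h.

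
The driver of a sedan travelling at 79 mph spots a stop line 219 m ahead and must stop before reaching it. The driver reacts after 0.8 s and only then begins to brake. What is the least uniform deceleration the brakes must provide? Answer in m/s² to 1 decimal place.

79 mph × 0.44704 = 35.3162 m/s.
Distance covered during reaction = 35.3162 × 0.8 = 28.253 m.
Distance available for braking: 219 − 28.253 = 190.747 m.
v² = 2a·d ⇒ a = v²/(2d) = 35.3162² / (2 × 190.747) = 1247.234 / 381.494 = 3.2693 m/s².

Required deceleration ≈ 3.3 m/s²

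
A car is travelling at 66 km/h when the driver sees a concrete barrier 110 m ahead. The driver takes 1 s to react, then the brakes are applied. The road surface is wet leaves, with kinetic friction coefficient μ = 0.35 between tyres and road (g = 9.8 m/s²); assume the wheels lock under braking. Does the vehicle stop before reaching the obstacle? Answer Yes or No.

66 km/h ÷ 3.6 = 18.3333 m/s.
a = μg = 0.35 × 9.8 = 3.430 m/s².
Reaction distance = 18.3333 × 1 = 18.333 m.
Braking distance = v²/(2a) = 336.110 / 6.860 = 48.996 m.
Total stopping distance = 18.333 + 48.996 = 67.329 m, vs 110 m available — it stops with 110 − 67.329 = 42.671 m to spare.

Yes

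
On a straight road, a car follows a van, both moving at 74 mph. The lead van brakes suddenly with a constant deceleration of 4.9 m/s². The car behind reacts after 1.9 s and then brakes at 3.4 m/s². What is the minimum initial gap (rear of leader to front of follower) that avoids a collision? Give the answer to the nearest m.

Minimum gap ≈ 112 m

74 mph × 0.44704 = 33.0810 m/s.
Leader travels v²/(2a_L) = 1094.353 / 9.800 = 111.669 m before stopping.
Follower covers v·t_r = 33.0810 × 1.9 = 62.854 m while reacting, then v²/(2a_F) = 1094.353 / 6.800 = 160.934 m while braking, for a total of 62.854 + 160.934 = 223.788 m.
Since a_F ≤ a_L and the follower starts braking later, the follower is never slower than the leader, so the closest approach is when both have stopped.
Minimum gap = 223.788 − 111.669 = 112.119 m.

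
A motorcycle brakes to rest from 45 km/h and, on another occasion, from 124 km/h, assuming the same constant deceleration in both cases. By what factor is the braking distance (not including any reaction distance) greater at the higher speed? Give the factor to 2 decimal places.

Braking distance d = v²/(2a), so with a fixed, d ∝ v².
Factor = (124/45)² = 2.7556² = 7.5933.

Factor ≈ 7.59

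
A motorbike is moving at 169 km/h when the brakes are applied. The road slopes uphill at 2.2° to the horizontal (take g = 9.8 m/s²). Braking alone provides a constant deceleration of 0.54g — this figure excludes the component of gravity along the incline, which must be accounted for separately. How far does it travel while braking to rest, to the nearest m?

169 km/h ÷ 3.6 = 46.9444 m/s.
a = 0.54 × 9.8 = 5.292 m/s².
Gravity along the uphill slope adds to the braking deceleration: a_eff = 5.292 + 9.8·sin 2.2° = 5.292 + 0.376 = 5.668 m/s².
Braking distance = v²/(2a) = 46.9444² / (2 × 5.668) = 2203.777 / 11.336 = 194.405 m.

Braking distance ≈ 194 m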